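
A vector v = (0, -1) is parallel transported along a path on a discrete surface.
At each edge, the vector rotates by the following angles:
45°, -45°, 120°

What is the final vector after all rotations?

Total rotation: 45° + (-45°) + 120° = 120°. Final vector: (0.8660, 0.5000)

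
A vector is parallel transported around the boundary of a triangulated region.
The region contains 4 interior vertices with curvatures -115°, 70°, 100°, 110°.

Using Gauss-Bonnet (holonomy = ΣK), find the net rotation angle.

Holonomy = total enclosed curvature = (-115°) + 70° + 100° + 110° = 165°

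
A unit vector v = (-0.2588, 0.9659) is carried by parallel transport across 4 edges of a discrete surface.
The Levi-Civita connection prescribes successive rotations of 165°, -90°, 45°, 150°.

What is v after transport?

Total rotation: 165° + (-90°) + 45° + 150° = 270° ≡ -90° (mod 360°). Final vector: (0.9659, 0.2588)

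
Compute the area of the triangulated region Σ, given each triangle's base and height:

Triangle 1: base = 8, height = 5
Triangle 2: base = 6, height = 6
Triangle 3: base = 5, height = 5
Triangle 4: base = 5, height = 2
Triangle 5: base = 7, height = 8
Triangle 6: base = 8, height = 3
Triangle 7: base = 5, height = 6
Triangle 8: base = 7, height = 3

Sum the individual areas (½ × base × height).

(1/2)×8×5 + (1/2)×6×6 + (1/2)×5×5 + (1/2)×5×2 + (1/2)×7×8 + (1/2)×8×3 + (1/2)×5×6 + (1/2)×7×3 = 121.0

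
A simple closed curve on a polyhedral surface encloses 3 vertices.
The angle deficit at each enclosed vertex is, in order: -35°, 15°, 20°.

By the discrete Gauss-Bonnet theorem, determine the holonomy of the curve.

Holonomy = total enclosed curvature = (-35°) + 15° + 20° = 0°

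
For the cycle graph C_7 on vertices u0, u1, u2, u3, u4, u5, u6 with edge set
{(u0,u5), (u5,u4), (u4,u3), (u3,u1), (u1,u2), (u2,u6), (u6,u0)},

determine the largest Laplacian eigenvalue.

The cycle graph C_n has Laplacian eigenvalues λ_k = 2 − 2cos(2πk/n), k = 0, 1, …, n−1. Here n = 7:
k=0: 2 − 2cos(0) = 0.0; k=1: 2 − 2cos(2π/7) = 0.753; k=2: 2 − 2cos(4π/7) = 2.445; k=3: 2 − 2cos(6π/7) = 3.8019; k=4: 2 − 2cos(8π/7) = 3.8019; k=5: 2 − 2cos(10π/7) = 2.445; k=6: 2 − 2cos(12π/7) = 0.753.
Laplacian eigenvalues: [0.0, 0.753, 0.753, 2.445, 2.445, 3.8019, 3.8019]. Largest eigenvalue (spectral radius) = 3.8019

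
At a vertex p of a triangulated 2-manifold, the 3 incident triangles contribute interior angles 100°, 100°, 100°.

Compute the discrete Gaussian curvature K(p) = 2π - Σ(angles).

Sum of angles = 300°. K = 360° - 300° = 60°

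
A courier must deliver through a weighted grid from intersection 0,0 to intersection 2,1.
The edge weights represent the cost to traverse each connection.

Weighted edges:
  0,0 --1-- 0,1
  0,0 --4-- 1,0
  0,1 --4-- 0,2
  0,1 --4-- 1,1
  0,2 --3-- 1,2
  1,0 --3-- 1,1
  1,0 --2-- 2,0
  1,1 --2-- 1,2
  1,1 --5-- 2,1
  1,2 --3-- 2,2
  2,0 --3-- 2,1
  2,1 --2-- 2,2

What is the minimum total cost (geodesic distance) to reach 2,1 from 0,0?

Shortest path: 0,0 → 1,0 → 2,0 → 2,1, total weight = 9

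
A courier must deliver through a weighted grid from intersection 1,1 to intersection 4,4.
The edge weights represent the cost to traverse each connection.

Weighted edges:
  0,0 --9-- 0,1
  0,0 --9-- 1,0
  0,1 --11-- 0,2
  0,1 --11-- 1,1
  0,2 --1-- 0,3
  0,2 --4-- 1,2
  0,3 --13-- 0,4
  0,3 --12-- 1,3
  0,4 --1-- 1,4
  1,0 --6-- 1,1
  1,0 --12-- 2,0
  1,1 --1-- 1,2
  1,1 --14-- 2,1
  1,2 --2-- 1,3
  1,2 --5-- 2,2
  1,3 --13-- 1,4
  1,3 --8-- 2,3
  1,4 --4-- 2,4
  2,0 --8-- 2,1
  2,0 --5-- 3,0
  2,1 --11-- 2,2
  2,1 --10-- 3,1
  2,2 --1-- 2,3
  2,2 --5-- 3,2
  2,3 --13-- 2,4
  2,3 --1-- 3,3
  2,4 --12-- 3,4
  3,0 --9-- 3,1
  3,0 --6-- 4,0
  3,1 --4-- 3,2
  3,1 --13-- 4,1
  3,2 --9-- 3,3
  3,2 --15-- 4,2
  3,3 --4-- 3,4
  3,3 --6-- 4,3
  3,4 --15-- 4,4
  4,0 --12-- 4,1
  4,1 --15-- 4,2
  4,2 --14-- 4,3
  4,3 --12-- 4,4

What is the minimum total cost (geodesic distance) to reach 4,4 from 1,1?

Shortest path: 1,1 → 1,2 → 2,2 → 2,3 → 3,3 → 4,3 → 4,4, total weight = 26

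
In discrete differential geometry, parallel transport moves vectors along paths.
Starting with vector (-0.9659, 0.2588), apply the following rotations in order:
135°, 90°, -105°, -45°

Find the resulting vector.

Total rotation: 135° + 90° + (-105°) + (-45°) = 75°. Final vector: (-0.5000, -0.8660)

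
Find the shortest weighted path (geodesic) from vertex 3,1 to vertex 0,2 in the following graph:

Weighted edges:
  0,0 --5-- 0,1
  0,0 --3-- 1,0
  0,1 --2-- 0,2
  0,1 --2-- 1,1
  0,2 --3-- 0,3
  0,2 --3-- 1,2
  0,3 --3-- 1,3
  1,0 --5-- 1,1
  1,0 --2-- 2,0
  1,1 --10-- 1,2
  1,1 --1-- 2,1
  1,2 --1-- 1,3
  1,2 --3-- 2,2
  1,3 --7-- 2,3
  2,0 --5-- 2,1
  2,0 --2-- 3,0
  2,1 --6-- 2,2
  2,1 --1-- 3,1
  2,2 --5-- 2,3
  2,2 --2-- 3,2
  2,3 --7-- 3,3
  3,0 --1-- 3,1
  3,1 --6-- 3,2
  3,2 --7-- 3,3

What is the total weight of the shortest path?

Shortest path: 3,1 → 2,1 → 1,1 → 0,1 → 0,2, total weight = 6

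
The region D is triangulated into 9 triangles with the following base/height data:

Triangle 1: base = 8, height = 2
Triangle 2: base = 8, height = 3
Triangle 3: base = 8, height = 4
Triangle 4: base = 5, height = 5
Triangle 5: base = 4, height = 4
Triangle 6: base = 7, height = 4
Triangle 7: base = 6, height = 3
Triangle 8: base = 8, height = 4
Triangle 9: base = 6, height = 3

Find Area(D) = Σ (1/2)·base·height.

(1/2)×8×2 + (1/2)×8×3 + (1/2)×8×4 + (1/2)×5×5 + (1/2)×4×4 + (1/2)×7×4 + (1/2)×6×3 + (1/2)×8×4 + (1/2)×6×3 = 104.5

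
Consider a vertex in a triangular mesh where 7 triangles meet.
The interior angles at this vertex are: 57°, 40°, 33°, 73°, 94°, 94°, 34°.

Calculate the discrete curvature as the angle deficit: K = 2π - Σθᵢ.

Sum of angles = 425°. K = 360° - 425° = -65° = -13π/36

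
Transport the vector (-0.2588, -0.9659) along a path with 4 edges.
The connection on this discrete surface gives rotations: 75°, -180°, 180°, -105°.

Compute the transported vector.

Total rotation: 75° + (-180°) + 180° + (-105°) = -30°. Final vector: (-0.7071, -0.7071)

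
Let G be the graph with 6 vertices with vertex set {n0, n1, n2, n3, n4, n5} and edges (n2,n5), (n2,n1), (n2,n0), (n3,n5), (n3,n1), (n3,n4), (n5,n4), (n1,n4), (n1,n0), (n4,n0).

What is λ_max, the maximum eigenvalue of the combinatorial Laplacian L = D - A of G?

Degrees: deg(n0) = 3, deg(n1) = 4, deg(n2) = 3, deg(n3) = 3, deg(n4) = 4, deg(n5) = 3.
L = D − A with rows/columns ordered (n0, n1, n2, n3, n4, n5):
  [ 3, -1, -1,  0, -1,  0]
  [-1,  4, -1, -1, -1,  0]
  [-1, -1,  3,  0,  0, -1]
  [ 0, -1,  0,  3, -1, -1]
  [-1, -1,  0, -1,  4, -1]
  [ 0,  0, -1, -1, -1,  3]
Characteristic polynomial: det(λI − L) = λ(λ² − 8λ + 13)(λ − 3)(λ − 4)(λ − 5).
Roots: λ = 0; (λ² − 8λ + 13) = 0 ⇒ λ = 4 ± √3 ≈ 2.2679, 5.7321; (λ − 3) = 0 ⇒ λ = 3; (λ − 4) = 0 ⇒ λ = 4; (λ − 5) = 0 ⇒ λ = 5.
(Check: the roots sum (with multiplicity) to 20, matching trace L = Σdeg = 2·10 = 20.)
Laplacian eigenvalues: [0.0, 2.2679, 3.0, 4.0, 5.0, 5.7321]. Largest eigenvalue (spectral radius) = 5.7321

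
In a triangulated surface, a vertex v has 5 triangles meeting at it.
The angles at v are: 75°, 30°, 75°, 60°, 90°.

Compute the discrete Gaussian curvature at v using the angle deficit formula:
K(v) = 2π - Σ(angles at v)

Sum of angles = 330°. K = 360° - 330° = 30°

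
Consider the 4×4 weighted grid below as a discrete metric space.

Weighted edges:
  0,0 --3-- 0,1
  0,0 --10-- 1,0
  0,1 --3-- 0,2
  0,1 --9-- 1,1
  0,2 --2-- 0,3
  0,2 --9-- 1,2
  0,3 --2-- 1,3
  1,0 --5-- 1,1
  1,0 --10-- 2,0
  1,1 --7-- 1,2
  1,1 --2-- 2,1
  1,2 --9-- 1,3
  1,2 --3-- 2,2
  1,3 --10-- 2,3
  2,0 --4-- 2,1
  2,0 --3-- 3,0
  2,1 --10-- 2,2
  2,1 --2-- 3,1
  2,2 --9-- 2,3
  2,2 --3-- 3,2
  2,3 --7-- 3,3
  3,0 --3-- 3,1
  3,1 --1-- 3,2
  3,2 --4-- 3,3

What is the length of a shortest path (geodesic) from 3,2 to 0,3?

Shortest path: 3,2 → 2,2 → 1,2 → 0,2 → 0,3, total weight = 17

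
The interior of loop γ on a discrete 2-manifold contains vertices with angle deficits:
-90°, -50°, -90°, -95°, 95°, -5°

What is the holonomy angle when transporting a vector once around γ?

Holonomy = total enclosed curvature = (-90°) + (-50°) + (-90°) + (-95°) + 95° + (-5°) = -235°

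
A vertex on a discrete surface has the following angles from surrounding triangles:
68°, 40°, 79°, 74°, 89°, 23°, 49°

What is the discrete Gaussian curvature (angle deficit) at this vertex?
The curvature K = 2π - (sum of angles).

Sum of angles = 422°. K = 360° - 422° = -62° = -31π/90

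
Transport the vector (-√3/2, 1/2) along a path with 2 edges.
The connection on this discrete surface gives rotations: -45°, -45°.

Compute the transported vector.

Total rotation: (-45°) + (-45°) = -90°. Final vector: (0.5000, 0.8660)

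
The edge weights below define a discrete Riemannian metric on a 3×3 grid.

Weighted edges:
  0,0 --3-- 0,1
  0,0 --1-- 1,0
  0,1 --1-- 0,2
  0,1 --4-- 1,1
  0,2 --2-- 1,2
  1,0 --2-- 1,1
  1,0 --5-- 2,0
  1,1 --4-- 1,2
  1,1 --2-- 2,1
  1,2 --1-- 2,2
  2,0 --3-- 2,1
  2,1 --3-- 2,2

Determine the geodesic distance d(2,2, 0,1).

Shortest path: 2,2 → 1,2 → 0,2 → 0,1, total weight = 4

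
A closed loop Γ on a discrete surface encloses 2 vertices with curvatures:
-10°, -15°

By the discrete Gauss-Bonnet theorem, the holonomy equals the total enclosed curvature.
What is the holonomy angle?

Holonomy = total enclosed curvature = (-10°) + (-15°) = -25°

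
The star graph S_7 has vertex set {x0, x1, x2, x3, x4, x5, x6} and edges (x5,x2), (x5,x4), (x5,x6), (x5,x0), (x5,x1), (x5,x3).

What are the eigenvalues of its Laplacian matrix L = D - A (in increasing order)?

The star S_7 is the complete bipartite graph K_{1,6} (one hub of degree 6, 6 leaves of degree 1). The Laplacian spectrum of K_{p,q} is 0, p (multiplicity q−1), q (multiplicity p−1), p+q. With p = 1, q = 6: 0 once, 1 with multiplicity 5, and 7 once. (Check: trace L = sum of degrees = 12 = 5·1 + 7.)
Laplacian eigenvalues (increasing order): [0.0, 1.0, 1.0, 1.0, 1.0, 1.0, 7.0]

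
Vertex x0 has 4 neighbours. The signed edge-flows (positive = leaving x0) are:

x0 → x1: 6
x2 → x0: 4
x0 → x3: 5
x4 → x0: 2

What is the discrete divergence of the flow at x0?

Divergence = sum of outgoing flows = 6 + (-4) + 5 + (-2) = 5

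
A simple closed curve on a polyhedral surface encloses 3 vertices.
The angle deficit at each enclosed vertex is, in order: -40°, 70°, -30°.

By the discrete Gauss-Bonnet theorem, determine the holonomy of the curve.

Holonomy = total enclosed curvature = (-40°) + 70° + (-30°) = 0°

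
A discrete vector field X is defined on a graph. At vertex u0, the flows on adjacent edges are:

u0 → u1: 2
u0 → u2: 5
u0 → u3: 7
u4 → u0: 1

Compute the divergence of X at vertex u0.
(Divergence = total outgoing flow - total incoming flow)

Divergence = sum of outgoing flows = 2 + 5 + 7 + (-1) = 13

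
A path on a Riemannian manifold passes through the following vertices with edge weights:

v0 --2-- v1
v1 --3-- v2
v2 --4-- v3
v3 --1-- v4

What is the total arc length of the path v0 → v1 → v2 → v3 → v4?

Arc length = 2 + 3 + 4 + 1 = 10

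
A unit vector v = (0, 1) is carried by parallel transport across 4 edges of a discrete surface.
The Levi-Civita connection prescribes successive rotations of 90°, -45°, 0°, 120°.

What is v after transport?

Total rotation: 90° + (-45°) + 0° + 120° = 165°. Final vector: (-0.2588, -0.9659)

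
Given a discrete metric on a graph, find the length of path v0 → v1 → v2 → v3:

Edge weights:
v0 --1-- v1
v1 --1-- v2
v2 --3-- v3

Arc length = 1 + 1 + 3 = 5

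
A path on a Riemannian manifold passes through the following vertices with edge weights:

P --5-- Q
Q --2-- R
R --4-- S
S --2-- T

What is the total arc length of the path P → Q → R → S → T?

Arc length = 5 + 2 + 4 + 2 = 13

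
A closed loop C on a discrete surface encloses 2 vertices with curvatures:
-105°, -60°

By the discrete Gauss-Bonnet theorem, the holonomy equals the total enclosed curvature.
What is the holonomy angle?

Holonomy = total enclosed curvature = (-105°) + (-60°) = -165°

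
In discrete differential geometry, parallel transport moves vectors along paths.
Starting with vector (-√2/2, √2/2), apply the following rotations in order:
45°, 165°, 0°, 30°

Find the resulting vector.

Total rotation: 45° + 165° + 0° + 30° = 240° ≡ -120° (mod 360°). Final vector: (0.9659, 0.2588)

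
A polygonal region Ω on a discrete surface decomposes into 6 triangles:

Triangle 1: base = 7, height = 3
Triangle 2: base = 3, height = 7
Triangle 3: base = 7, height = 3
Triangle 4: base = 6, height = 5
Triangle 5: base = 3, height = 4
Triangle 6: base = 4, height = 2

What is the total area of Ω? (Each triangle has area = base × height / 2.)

(1/2)×7×3 + (1/2)×3×7 + (1/2)×7×3 + (1/2)×6×5 + (1/2)×3×4 + (1/2)×4×2 = 56.5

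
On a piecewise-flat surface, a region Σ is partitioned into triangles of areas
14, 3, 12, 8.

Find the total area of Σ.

14 + 3 + 12 + 8 = 37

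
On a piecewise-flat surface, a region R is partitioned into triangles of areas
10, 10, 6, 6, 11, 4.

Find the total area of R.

10 + 10 + 6 + 6 + 11 + 4 = 47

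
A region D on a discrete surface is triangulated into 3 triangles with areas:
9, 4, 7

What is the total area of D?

9 + 4 + 7 = 20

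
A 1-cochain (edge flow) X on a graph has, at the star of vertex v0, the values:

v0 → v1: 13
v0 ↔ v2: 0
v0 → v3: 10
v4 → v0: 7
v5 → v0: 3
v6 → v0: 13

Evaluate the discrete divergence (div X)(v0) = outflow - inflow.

Divergence = sum of outgoing flows = 13 + 0 + 10 + (-7) + (-3) + (-13) = 0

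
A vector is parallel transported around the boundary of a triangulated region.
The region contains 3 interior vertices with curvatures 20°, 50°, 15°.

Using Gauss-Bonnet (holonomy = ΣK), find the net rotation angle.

Holonomy = total enclosed curvature = 20° + 50° + 15° = 85°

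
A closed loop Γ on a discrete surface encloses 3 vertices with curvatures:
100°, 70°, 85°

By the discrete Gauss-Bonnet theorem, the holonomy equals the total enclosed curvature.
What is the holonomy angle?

Holonomy = total enclosed curvature = 100° + 70° + 85° = 255°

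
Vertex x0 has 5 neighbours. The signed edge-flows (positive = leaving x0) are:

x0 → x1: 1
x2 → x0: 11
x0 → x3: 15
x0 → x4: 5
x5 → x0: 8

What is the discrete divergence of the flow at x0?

Divergence = sum of outgoing flows = 1 + (-11) + 15 + 5 + (-8) = 2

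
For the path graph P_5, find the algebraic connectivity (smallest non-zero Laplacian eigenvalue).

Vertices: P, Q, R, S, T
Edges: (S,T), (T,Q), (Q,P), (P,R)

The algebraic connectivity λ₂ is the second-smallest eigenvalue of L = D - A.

The path graph P_n has Laplacian eigenvalues λ_k = 2 − 2cos(kπ/n), k = 0, 1, …, n−1. Here n = 5:
k=0: 2 − 2cos(0) = 0.0; k=1: 2 − 2cos(π/5) = 0.382; k=2: 2 − 2cos(2π/5) = 1.382; k=3: 2 − 2cos(3π/5) = 2.618; k=4: 2 − 2cos(4π/5) = 3.618.
Laplacian eigenvalues: [0.0, 0.382, 1.382, 2.618, 3.618]. Algebraic connectivity (smallest non-zero eigenvalue) = 0.382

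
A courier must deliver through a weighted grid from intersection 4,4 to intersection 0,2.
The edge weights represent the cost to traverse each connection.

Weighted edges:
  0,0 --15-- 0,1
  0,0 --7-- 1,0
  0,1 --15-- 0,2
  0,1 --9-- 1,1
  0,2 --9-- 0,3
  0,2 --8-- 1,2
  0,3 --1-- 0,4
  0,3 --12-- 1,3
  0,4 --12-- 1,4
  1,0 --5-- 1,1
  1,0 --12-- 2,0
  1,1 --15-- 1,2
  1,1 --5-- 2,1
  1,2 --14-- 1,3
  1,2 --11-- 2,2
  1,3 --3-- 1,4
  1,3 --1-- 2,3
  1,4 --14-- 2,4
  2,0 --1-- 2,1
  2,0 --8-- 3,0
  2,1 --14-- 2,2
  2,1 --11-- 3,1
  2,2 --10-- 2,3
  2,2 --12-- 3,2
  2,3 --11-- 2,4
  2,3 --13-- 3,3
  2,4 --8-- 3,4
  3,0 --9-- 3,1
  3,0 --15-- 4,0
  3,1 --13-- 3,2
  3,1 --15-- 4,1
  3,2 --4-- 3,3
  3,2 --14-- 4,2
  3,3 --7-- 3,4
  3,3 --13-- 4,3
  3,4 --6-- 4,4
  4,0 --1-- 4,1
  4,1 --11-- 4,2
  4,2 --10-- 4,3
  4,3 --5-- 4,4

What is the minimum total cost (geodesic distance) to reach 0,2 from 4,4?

Shortest path: 4,4 → 3,4 → 2,4 → 2,3 → 1,3 → 0,3 → 0,2, total weight = 47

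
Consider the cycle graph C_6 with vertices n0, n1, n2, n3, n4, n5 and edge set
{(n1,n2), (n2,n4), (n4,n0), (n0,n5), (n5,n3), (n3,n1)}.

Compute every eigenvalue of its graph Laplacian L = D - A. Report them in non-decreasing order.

The cycle graph C_n has Laplacian eigenvalues λ_k = 2 − 2cos(2πk/n), k = 0, 1, …, n−1. Here n = 6:
k=0: 2 − 2cos(0) = 0.0; k=1: 2 − 2cos(π/3) = 1.0; k=2: 2 − 2cos(2π/3) = 3.0; k=3: 2 − 2cos(π) = 4.0; k=4: 2 − 2cos(4π/3) = 3.0; k=5: 2 − 2cos(5π/3) = 1.0.
Laplacian eigenvalues (increasing order): [0.0, 1.0, 1.0, 3.0, 3.0, 4.0]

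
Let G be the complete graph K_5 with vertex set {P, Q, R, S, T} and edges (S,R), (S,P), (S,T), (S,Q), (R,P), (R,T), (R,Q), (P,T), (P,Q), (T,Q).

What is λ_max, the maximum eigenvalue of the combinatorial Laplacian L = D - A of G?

For the complete graph K_n, L = nI − J (J = all-ones matrix). J has eigenvalues n (once, eigenvector 𝟙) and 0 (multiplicity n−1), so L has eigenvalues 0 (once) and n (multiplicity n−1). Here n = 5: eigenvalue 0 once and 5 with multiplicity 4.
Laplacian eigenvalues: [0.0, 5.0, 5.0, 5.0, 5.0]. Largest eigenvalue (spectral radius) = 5.0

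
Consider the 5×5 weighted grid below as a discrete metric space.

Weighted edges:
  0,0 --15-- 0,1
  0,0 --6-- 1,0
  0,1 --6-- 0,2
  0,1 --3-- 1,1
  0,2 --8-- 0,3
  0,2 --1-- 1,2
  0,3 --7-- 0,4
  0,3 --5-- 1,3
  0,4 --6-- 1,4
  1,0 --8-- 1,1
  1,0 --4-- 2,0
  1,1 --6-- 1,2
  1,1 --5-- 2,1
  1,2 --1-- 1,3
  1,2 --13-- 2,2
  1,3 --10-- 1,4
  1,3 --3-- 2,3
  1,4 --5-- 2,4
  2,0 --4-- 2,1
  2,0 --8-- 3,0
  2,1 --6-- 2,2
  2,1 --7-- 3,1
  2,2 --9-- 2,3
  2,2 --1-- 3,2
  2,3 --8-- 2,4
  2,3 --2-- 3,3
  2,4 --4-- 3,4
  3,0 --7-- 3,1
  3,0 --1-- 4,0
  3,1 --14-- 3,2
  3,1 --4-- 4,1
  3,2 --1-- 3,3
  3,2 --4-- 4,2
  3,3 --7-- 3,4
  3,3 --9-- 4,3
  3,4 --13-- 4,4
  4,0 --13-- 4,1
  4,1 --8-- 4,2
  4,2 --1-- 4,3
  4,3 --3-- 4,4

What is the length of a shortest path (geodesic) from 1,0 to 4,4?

Shortest path: 1,0 → 2,0 → 2,1 → 2,2 → 3,2 → 4,2 → 4,3 → 4,4, total weight = 23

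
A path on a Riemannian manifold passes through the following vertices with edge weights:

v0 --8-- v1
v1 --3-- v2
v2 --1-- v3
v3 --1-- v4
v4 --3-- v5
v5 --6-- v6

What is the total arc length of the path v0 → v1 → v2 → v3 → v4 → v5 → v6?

Arc length = 8 + 3 + 1 + 1 + 3 + 6 = 22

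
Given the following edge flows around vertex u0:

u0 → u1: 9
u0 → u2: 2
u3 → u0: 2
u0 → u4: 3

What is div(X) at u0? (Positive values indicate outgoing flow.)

Divergence = sum of outgoing flows = 9 + 2 + (-2) + 3 = 12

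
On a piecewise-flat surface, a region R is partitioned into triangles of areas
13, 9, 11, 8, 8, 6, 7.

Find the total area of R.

13 + 9 + 11 + 8 + 8 + 6 + 7 = 62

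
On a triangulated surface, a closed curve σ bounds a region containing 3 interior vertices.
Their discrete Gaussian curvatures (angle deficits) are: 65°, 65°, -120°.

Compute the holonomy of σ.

Holonomy = total enclosed curvature = 65° + 65° + (-120°) = 10°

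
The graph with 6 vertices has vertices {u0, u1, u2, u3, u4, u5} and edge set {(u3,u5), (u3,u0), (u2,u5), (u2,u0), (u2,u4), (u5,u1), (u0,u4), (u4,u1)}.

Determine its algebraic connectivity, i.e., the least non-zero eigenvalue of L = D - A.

Degrees: deg(u0) = 3, deg(u1) = 2, deg(u2) = 3, deg(u3) = 2, deg(u4) = 3, deg(u5) = 3.
L = D − A with rows/columns ordered (u0, u1, u2, u3, u4, u5):
  [ 3,  0, -1, -1, -1,  0]
  [ 0,  2,  0,  0, -1, -1]
  [-1,  0,  3,  0, -1, -1]
  [-1,  0,  0,  2,  0, -1]
  [-1, -1, -1,  0,  3,  0]
  [ 0, -1, -1, -1,  0,  3]
Characteristic polynomial: det(λI − L) = λ(λ² − 6λ + 7)(λ − 2)(λ − 3)(λ − 5).
Roots: λ = 0; (λ² − 6λ + 7) = 0 ⇒ λ = 3 ± √2 ≈ 1.5858, 4.4142; (λ − 2) = 0 ⇒ λ = 2; (λ − 3) = 0 ⇒ λ = 3; (λ − 5) = 0 ⇒ λ = 5.
(Check: the roots sum (with multiplicity) to 16, matching trace L = Σdeg = 2·8 = 16.)
Laplacian eigenvalues: [0.0, 1.5858, 2.0, 3.0, 4.4142, 5.0]. Algebraic connectivity (smallest non-zero eigenvalue) = 1.5858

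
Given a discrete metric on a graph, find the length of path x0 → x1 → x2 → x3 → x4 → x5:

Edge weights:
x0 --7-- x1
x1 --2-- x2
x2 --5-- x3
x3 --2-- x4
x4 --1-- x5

Arc length = 7 + 2 + 5 + 2 + 1 = 17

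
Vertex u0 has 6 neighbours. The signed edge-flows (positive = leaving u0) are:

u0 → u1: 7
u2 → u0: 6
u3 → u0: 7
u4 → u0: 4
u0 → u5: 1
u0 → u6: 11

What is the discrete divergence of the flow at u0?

Divergence = sum of outgoing flows = 7 + (-6) + (-7) + (-4) + 1 + 11 = 2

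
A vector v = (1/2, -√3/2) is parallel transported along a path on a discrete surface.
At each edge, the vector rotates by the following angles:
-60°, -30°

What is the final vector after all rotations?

Total rotation: (-60°) + (-30°) = -90°. Final vector: (-0.8660, -0.5000)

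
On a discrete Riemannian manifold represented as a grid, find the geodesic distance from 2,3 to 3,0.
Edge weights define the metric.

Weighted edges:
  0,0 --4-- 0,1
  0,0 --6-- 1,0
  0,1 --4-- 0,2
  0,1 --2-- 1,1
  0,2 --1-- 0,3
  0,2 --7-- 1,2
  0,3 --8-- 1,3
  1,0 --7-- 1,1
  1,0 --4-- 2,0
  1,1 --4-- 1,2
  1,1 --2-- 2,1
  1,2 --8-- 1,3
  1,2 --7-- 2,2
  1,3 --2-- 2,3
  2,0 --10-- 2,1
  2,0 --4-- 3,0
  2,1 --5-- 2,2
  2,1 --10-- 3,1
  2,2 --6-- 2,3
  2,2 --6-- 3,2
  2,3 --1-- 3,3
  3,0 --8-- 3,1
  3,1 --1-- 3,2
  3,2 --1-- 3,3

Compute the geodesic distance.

Shortest path: 2,3 → 3,3 → 3,2 → 3,1 → 3,0, total weight = 11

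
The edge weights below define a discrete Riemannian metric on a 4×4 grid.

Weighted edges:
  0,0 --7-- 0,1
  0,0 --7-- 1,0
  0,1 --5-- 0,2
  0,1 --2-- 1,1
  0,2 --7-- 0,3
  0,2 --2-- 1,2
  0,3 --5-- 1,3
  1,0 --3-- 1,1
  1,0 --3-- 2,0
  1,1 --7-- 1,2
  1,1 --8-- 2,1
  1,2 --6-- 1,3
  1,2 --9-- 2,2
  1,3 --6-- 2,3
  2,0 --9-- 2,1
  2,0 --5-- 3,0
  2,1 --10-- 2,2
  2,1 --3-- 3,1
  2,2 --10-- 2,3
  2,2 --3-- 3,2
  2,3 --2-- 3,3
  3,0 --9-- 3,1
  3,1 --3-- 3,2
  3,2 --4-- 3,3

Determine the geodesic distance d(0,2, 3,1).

Shortest path: 0,2 → 1,2 → 2,2 → 3,2 → 3,1, total weight = 17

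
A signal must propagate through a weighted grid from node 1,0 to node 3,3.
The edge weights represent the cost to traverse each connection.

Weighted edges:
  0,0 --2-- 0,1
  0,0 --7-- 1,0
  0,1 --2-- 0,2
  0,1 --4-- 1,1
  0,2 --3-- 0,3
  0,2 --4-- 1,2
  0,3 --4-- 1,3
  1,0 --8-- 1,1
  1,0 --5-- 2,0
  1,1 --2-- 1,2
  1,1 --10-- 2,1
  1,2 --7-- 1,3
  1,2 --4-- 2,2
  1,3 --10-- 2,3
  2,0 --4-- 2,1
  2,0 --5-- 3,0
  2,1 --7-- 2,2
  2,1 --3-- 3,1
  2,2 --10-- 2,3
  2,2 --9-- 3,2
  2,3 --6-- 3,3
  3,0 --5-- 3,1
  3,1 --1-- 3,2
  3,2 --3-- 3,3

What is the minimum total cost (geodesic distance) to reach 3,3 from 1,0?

Shortest path: 1,0 → 2,0 → 2,1 → 3,1 → 3,2 → 3,3, total weight = 16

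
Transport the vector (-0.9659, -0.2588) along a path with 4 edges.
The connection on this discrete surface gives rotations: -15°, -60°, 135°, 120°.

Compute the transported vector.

Total rotation: (-15°) + (-60°) + 135° + 120° = 180°. Final vector: (0.9659, 0.2588)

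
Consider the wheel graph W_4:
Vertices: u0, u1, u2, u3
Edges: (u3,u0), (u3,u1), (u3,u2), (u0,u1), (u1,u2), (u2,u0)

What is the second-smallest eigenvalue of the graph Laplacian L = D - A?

The wheel W_4 is the join K_1 ∨ C_3 (a hub joined to every vertex of a cycle of length 3). For a join G ∨ H (G on p vertices, H on q vertices) the Laplacian spectrum is 0, p+q, the eigenvalues of L(G) other than one 0 each shifted by +q, and the eigenvalues of L(H) other than one 0 each shifted by +p. With G = K_1 (p = 1, nothing left after dropping its 0) and H = C_3 (q = 3, eigenvalues 2 − 2cos(2πk/3), k = 0, …, 2; drop k = 0), the spectrum of W_4 is 0, 4, and 1 + (2 − 2cos(2πk/3)) = 3 − 2cos(2πk/3) for k = 1, …, 2:
k=1: 3 − 2cos(2π/3) = 4.0; k=2: 3 − 2cos(4π/3) = 4.0.
Laplacian eigenvalues: [0.0, 4.0, 4.0, 4.0]. Algebraic connectivity (smallest non-zero eigenvalue) = 4.0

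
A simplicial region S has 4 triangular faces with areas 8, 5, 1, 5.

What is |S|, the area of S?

8 + 5 + 1 + 5 = 19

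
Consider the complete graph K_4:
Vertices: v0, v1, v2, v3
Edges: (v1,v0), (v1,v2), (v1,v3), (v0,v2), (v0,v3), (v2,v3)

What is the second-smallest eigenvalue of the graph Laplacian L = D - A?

For the complete graph K_n, L = nI − J (J = all-ones matrix). J has eigenvalues n (once, eigenvector 𝟙) and 0 (multiplicity n−1), so L has eigenvalues 0 (once) and n (multiplicity n−1). Here n = 4: eigenvalue 0 once and 4 with multiplicity 3.
Laplacian eigenvalues: [0.0, 4.0, 4.0, 4.0]. Algebraic connectivity (smallest non-zero eigenvalue) = 4.0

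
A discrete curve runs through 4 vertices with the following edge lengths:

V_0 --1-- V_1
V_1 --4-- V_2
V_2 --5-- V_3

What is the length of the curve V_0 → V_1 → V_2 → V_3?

Arc length = 1 + 4 + 5 = 10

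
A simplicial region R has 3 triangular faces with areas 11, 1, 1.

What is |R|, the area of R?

11 + 1 + 1 = 13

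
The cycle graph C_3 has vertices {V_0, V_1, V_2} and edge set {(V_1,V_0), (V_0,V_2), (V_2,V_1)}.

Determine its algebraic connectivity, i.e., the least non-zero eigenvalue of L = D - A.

The cycle graph C_n has Laplacian eigenvalues λ_k = 2 − 2cos(2πk/n), k = 0, 1, …, n−1. Here n = 3:
k=0: 2 − 2cos(0) = 0.0; k=1: 2 − 2cos(2π/3) = 3.0; k=2: 2 − 2cos(4π/3) = 3.0.
Laplacian eigenvalues: [0.0, 3.0, 3.0]. Algebraic connectivity (smallest non-zero eigenvalue) = 3.0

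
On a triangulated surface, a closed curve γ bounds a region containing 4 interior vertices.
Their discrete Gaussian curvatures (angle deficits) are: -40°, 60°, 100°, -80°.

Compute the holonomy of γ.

Holonomy = total enclosed curvature = (-40°) + 60° + 100° + (-80°) = 40°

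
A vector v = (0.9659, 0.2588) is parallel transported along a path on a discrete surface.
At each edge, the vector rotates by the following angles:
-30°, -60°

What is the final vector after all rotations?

Total rotation: (-30°) + (-60°) = -90°. Final vector: (0.2588, -0.9659)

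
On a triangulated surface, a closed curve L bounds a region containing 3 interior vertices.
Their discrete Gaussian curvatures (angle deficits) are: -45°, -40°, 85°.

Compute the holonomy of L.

Holonomy = total enclosed curvature = (-45°) + (-40°) + 85° = 0°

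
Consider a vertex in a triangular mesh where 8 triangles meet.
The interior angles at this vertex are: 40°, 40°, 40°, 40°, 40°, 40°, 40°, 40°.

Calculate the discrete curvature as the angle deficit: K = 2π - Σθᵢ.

Sum of angles = 320°. K = 360° - 320° = 40° = 2π/9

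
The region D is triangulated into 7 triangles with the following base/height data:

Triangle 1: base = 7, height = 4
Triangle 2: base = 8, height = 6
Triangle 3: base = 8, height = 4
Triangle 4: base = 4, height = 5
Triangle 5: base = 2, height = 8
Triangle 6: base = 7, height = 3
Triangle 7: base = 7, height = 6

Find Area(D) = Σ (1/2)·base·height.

(1/2)×7×4 + (1/2)×8×6 + (1/2)×8×4 + (1/2)×4×5 + (1/2)×2×8 + (1/2)×7×3 + (1/2)×7×6 = 103.5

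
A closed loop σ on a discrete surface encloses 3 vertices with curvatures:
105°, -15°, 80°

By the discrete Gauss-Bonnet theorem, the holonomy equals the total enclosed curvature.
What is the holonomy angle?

Holonomy = total enclosed curvature = 105° + (-15°) + 80° = 170°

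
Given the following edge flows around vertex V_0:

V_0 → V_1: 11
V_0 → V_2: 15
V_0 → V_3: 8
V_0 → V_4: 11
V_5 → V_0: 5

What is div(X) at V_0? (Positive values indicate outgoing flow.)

Divergence = sum of outgoing flows = 11 + 15 + 8 + 11 + (-5) = 40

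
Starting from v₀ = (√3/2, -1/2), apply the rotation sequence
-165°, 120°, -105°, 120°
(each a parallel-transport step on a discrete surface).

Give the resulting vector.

Total rotation: (-165°) + 120° + (-105°) + 120° = -30°. Final vector: (0.5000, -0.8660)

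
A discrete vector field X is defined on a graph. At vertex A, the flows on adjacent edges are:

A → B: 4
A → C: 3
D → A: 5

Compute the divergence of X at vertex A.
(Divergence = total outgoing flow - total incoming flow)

Divergence = sum of outgoing flows = 4 + 3 + (-5) = 2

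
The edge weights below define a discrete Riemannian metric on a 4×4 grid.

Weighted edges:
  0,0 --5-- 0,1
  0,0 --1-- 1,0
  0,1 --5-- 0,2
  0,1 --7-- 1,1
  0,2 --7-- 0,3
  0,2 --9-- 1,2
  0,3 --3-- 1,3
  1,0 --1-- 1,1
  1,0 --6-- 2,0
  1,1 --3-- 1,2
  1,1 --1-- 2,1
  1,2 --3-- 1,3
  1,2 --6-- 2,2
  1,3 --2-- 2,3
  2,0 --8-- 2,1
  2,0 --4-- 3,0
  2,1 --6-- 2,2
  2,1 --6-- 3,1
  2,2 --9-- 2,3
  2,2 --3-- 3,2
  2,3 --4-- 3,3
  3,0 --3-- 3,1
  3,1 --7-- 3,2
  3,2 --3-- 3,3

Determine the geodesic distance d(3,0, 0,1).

Shortest path: 3,0 → 2,0 → 1,0 → 0,0 → 0,1, total weight = 16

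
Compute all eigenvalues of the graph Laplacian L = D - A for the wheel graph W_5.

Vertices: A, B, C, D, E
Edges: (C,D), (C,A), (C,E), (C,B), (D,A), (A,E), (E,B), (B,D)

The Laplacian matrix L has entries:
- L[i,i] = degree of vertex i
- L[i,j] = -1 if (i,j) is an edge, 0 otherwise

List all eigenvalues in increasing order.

The wheel W_5 is the join K_1 ∨ C_4 (a hub joined to every vertex of a cycle of length 4). For a join G ∨ H (G on p vertices, H on q vertices) the Laplacian spectrum is 0, p+q, the eigenvalues of L(G) other than one 0 each shifted by +q, and the eigenvalues of L(H) other than one 0 each shifted by +p. With G = K_1 (p = 1, nothing left after dropping its 0) and H = C_4 (q = 4, eigenvalues 2 − 2cos(2πk/4), k = 0, …, 3; drop k = 0), the spectrum of W_5 is 0, 5, and 1 + (2 − 2cos(2πk/4)) = 3 − 2cos(2πk/4) for k = 1, …, 3:
k=1: 3 − 2cos(π/2) = 3.0; k=2: 3 − 2cos(π) = 5.0; k=3: 3 − 2cos(3π/2) = 3.0.
Laplacian eigenvalues (increasing order): [0.0, 3.0, 3.0, 5.0, 5.0]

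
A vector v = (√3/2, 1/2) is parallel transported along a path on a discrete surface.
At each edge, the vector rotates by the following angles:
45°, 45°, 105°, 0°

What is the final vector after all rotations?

Total rotation: 45° + 45° + 105° + 0° = 195° ≡ -165° (mod 360°). Final vector: (-0.7071, -0.7071)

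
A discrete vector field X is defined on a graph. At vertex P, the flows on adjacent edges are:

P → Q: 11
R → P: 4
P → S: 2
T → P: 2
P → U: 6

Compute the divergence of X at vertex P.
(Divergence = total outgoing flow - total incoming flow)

Divergence = sum of outgoing flows = 11 + (-4) + 2 + (-2) + 6 = 13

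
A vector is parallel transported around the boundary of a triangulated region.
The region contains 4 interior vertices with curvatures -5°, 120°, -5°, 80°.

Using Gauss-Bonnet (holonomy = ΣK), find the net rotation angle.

Holonomy = total enclosed curvature = (-5°) + 120° + (-5°) + 80° = 190°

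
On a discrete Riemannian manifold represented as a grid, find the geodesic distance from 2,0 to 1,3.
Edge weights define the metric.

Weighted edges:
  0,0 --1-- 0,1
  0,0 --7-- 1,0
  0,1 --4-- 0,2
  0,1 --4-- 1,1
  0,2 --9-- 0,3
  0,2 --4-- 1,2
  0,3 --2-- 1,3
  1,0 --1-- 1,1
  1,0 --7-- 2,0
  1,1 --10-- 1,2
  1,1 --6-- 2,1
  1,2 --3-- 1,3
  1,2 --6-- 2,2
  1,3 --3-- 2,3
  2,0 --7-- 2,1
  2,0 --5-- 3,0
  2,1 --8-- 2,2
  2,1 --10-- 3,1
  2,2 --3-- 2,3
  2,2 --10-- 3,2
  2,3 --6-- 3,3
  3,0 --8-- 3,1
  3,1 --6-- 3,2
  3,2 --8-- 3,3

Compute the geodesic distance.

Shortest path: 2,0 → 1,0 → 1,1 → 1,2 → 1,3, total weight = 21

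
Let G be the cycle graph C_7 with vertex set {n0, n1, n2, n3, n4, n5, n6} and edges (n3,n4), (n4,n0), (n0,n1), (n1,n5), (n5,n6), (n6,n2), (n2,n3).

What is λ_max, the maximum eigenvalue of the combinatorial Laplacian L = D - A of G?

The cycle graph C_n has Laplacian eigenvalues λ_k = 2 − 2cos(2πk/n), k = 0, 1, …, n−1. Here n = 7:
k=0: 2 − 2cos(0) = 0.0; k=1: 2 − 2cos(2π/7) = 0.753; k=2: 2 − 2cos(4π/7) = 2.445; k=3: 2 − 2cos(6π/7) = 3.8019; k=4: 2 − 2cos(8π/7) = 3.8019; k=5: 2 − 2cos(10π/7) = 2.445; k=6: 2 − 2cos(12π/7) = 0.753.
Laplacian eigenvalues: [0.0, 0.753, 0.753, 2.445, 2.445, 3.8019, 3.8019]. Largest eigenvalue (spectral radius) = 3.8019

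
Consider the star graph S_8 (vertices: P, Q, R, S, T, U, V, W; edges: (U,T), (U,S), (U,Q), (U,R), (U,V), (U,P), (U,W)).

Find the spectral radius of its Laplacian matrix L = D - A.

The star S_8 is the complete bipartite graph K_{1,7} (one hub of degree 7, 7 leaves of degree 1). The Laplacian spectrum of K_{p,q} is 0, p (multiplicity q−1), q (multiplicity p−1), p+q. With p = 1, q = 7: 0 once, 1 with multiplicity 6, and 8 once. (Check: trace L = sum of degrees = 14 = 6·1 + 8.)
Laplacian eigenvalues: [0.0, 1.0, 1.0, 1.0, 1.0, 1.0, 1.0, 8.0]. Largest eigenvalue (spectral radius) = 8.0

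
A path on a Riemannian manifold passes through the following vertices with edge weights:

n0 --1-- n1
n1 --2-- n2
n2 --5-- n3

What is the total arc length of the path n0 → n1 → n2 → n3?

Arc length = 1 + 2 + 5 = 8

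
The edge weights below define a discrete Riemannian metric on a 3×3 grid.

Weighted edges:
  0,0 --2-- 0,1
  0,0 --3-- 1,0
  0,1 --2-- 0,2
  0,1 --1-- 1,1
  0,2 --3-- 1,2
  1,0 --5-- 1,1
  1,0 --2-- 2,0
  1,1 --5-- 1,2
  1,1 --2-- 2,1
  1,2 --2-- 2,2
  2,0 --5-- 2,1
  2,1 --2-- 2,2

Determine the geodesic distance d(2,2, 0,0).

Shortest path: 2,2 → 2,1 → 1,1 → 0,1 → 0,0, total weight = 7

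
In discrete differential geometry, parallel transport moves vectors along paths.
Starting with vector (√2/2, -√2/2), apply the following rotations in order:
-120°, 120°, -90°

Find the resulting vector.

Total rotation: (-120°) + 120° + (-90°) = -90°. Final vector: (-0.7071, -0.7071)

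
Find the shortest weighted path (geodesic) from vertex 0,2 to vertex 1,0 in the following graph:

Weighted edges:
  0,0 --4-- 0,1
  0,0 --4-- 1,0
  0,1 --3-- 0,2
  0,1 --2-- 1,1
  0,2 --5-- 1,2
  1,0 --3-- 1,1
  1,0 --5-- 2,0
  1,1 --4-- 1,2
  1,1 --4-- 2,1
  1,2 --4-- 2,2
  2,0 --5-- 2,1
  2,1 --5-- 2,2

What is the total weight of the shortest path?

Shortest path: 0,2 → 0,1 → 1,1 → 1,0, total weight = 8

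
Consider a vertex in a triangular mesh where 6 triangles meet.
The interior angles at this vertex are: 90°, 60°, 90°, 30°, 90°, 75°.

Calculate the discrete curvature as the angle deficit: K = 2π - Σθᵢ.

Sum of angles = 435°. K = 360° - 435° = -75°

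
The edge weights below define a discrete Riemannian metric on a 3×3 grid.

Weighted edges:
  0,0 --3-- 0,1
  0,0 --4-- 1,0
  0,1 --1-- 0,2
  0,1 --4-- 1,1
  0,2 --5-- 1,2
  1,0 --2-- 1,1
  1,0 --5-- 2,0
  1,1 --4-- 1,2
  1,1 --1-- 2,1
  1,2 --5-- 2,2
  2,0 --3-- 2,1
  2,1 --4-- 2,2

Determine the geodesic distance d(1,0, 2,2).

Shortest path: 1,0 → 1,1 → 2,1 → 2,2, total weight = 7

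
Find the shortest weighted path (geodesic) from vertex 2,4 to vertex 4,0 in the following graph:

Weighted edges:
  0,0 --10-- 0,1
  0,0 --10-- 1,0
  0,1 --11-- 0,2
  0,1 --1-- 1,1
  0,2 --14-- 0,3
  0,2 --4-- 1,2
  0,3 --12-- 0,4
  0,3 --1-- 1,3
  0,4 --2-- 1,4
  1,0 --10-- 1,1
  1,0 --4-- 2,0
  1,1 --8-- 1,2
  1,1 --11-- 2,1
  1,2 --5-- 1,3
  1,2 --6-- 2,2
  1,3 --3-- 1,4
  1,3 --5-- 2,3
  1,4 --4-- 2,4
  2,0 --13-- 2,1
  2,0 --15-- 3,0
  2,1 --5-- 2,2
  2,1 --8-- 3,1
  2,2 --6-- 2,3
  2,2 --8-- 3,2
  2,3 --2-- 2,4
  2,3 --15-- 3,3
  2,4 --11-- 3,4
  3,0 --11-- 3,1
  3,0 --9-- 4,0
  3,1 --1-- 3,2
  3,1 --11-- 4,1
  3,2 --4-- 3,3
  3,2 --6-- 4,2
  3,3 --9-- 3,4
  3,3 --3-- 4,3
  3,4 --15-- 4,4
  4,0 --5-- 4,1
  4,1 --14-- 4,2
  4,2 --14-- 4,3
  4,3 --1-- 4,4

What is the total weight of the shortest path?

Shortest path: 2,4 → 2,3 → 2,2 → 3,2 → 3,1 → 4,1 → 4,0, total weight = 33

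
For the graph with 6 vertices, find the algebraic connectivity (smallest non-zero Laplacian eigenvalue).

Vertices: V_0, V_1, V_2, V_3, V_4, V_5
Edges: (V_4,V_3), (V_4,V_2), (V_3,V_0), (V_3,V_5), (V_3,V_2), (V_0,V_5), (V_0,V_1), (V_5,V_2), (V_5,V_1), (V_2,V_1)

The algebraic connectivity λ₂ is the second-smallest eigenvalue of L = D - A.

Degrees: deg(V_0) = 3, deg(V_1) = 3, deg(V_2) = 4, deg(V_3) = 4, deg(V_4) = 2, deg(V_5) = 4.
L = D − A with rows/columns ordered (V_0, V_1, V_2, V_3, V_4, V_5):
  [ 3, -1,  0, -1,  0, -1]
  [-1,  3, -1,  0,  0, -1]
  [ 0, -1,  4, -1, -1, -1]
  [-1,  0, -1,  4, -1, -1]
  [ 0,  0, -1, -1,  2,  0]
  [-1, -1, -1, -1,  0,  4]
Characteristic polynomial: det(λI − L) = λ(λ² − 7λ + 9)(λ² − 9λ + 19)(λ − 4).
Roots: λ = 0; (λ² − 7λ + 9) = 0 ⇒ λ = (7 ± √13)/2 ≈ 1.6972, 5.3028; (λ² − 9λ + 19) = 0 ⇒ λ = (9 ± √5)/2 ≈ 3.382, 5.618; (λ − 4) = 0 ⇒ λ = 4.
(Check: the roots sum (with multiplicity) to 20, matching trace L = Σdeg = 2·10 = 20.)
Laplacian eigenvalues: [0.0, 1.6972, 3.382, 4.0, 5.3028, 5.618]. Algebraic connectivity (smallest non-zero eigenvalue) = 1.6972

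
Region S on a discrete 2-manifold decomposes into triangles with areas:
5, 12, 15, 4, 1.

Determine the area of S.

5 + 12 + 15 + 4 + 1 = 37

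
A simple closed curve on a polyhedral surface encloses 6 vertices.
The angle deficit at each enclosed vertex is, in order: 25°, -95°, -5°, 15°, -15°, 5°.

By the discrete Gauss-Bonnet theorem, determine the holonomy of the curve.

Holonomy = total enclosed curvature = 25° + (-95°) + (-5°) + 15° + (-15°) + 5° = -70°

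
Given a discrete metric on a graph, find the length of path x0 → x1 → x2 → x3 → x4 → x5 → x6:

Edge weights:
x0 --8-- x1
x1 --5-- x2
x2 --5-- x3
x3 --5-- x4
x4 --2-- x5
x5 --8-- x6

Arc length = 8 + 5 + 5 + 5 + 2 + 8 = 33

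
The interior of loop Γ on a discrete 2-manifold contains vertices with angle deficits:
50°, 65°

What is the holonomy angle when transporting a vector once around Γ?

Holonomy = total enclosed curvature = 50° + 65° = 115°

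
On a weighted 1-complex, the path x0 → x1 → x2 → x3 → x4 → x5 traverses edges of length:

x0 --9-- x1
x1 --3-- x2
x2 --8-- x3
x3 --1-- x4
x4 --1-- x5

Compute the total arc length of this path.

Arc length = 9 + 3 + 8 + 1 + 1 = 22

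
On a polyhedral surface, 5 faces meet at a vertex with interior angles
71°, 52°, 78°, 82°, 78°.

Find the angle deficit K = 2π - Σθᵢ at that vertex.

Sum of angles = 361°. K = 360° - 361° = -1° = -π/180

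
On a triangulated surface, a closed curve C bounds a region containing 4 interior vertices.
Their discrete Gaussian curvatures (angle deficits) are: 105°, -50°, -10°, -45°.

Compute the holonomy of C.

Holonomy = total enclosed curvature = 105° + (-50°) + (-10°) + (-45°) = 0°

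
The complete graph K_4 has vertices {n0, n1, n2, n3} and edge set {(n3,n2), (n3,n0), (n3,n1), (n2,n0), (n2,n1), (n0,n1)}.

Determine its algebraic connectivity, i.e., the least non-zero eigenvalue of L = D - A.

For the complete graph K_n, L = nI − J (J = all-ones matrix). J has eigenvalues n (once, eigenvector 𝟙) and 0 (multiplicity n−1), so L has eigenvalues 0 (once) and n (multiplicity n−1). Here n = 4: eigenvalue 0 once and 4 with multiplicity 3.
Laplacian eigenvalues: [0.0, 4.0, 4.0, 4.0]. Algebraic connectivity (smallest non-zero eigenvalue) = 4.0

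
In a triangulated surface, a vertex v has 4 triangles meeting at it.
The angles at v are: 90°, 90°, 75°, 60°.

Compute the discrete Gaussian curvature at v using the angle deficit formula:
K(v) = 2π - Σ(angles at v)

Sum of angles = 315°. K = 360° - 315° = 45° = π/4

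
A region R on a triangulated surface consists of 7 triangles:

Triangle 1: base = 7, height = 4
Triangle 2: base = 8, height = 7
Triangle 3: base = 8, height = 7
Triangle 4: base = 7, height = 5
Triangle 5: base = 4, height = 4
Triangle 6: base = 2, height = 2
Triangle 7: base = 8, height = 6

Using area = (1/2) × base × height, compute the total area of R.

(1/2)×7×4 + (1/2)×8×7 + (1/2)×8×7 + (1/2)×7×5 + (1/2)×4×4 + (1/2)×2×2 + (1/2)×8×6 = 121.5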